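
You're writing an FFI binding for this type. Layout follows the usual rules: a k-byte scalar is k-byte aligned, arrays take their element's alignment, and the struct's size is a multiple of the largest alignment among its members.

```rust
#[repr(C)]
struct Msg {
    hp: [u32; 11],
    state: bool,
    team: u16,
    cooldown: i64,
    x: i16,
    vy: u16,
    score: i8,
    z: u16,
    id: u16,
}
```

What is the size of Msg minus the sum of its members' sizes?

@0: hp [44B, align 4] → 44
@44: state [1B, align 1] → 45
+1 pad (align 2)
@46: team [2B, align 2] → 48
@48: cooldown [8B, align 8] → 56
@56: x [2B, align 2] → 58
@58: vy [2B, align 2] → 60
@60: score [1B, align 1] → 61
+1 pad (align 2)
@62: z [2B, align 2] → 64
@64: id [2B, align 2] → 66
+6 tail pad (align 8)
size 72, align 8
data bytes 64, size 72 → padding 8

8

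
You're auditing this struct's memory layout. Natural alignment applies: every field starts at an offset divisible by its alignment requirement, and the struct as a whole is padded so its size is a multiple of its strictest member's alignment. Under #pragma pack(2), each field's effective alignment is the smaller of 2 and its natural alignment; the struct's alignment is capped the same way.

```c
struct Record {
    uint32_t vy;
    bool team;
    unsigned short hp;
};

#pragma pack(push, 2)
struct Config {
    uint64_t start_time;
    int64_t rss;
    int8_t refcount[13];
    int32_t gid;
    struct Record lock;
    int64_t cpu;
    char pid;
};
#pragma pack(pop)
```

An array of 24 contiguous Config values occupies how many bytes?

Record: 0..4  vy  (4B, 4-aligned); 4..5  team  (1B, 1-aligned); 5..6  -- padding (1B); 6..8  hp  (2B, 2-aligned); sizeof = 8, alignof = 4
0..8  start_time  (8B, 2-aligned)
8..16  rss  (8B, 2-aligned)
16..29  refcount  (13B, 1-aligned)
29..30  -- padding (1B)
30..34  gid  (4B, 2-aligned)
34..42  lock  (8B, 2-aligned)
42..50  cpu  (8B, 2-aligned)
50..51  pid  (1B, 1-aligned)
51..52  -- tail padding (1B)
sizeof = 52, alignof = 2
array of 24: 24 × 52 = 1248

1248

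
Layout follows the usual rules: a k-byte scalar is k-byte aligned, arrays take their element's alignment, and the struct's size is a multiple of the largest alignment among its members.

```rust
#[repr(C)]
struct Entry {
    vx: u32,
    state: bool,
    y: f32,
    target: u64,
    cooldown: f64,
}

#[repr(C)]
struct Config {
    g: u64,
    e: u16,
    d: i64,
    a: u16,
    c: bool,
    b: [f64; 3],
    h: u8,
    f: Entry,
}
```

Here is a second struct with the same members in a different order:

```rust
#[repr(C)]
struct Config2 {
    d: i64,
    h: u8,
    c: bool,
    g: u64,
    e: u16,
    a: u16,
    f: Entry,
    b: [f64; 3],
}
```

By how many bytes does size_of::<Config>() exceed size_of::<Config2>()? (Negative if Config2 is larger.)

8

Entry: 0..4  vx  (4B, 4-aligned); 4..5  state  (1B, 1-aligned); 5..8  -- padding (3B); 8..12  y  (4B, 4-aligned); 12..16  -- padding (4B); 16..24  target  (8B, 8-aligned); 24..32  cooldown  (8B, 8-aligned); sizeof = 32, alignof = 8
0..8  g  (8B, 8-aligned)
8..10  e  (2B, 2-aligned)
10..16  -- padding (6B)
16..24  d  (8B, 8-aligned)
24..26  a  (2B, 2-aligned)
26..27  c  (1B, 1-aligned)
27..32  -- padding (5B)
32..56  b  (24B, 8-aligned)
56..57  h  (1B, 1-aligned)
57..64  -- padding (7B)
64..96  f  (32B, 8-aligned)
sizeof = 96, alignof = 8
— Config2 —
0..8  d  (8B, 8-aligned)
8..9  h  (1B, 1-aligned)
9..10  c  (1B, 1-aligned)
10..16  -- padding (6B)
16..24  g  (8B, 8-aligned)
24..26  e  (2B, 2-aligned)
26..28  a  (2B, 2-aligned)
28..32  -- padding (4B)
32..64  f  (32B, 8-aligned)
64..88  b  (24B, 8-aligned)
sizeof = 88, alignof = 8
96 − 88 = 8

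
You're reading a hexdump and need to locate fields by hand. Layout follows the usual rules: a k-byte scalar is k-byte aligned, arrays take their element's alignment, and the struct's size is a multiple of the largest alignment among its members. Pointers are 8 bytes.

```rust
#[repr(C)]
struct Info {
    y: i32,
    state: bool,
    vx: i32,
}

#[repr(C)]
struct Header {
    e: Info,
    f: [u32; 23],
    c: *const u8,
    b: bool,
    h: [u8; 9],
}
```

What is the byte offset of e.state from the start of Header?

Info: @0: y [4B, align 4] → 4; @4: state [1B, align 1] → 5; +3 pad (align 4); @8: vx [4B, align 4] → 12; size 12, align 4
@0: e [12B, align 4] → 12
within Info: state at 4
0 + 4 = 4

4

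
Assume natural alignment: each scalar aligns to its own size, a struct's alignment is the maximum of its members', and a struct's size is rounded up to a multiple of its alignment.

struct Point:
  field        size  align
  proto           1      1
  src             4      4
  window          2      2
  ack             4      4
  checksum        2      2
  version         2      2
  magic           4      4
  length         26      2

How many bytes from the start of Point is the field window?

proto at 0 (size 1, align 1) → ends 1
pad 3 to align 4 for src
src at 4 (size 4, align 4) → ends 8
window at 8 (size 2, align 2) → ends 10

8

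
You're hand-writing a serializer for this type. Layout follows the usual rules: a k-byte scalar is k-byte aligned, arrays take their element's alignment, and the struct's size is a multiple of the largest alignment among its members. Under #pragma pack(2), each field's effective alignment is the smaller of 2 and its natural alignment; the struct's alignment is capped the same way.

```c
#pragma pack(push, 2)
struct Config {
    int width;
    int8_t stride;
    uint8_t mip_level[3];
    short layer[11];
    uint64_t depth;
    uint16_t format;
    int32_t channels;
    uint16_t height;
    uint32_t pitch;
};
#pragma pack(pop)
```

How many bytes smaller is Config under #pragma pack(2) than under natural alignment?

natural layout:
  width at 0 (size 4, align 4) → ends 4
  stride at 4 (size 1, align 1) → ends 5
  mip_level at 5 (size 3, align 1) → ends 8
  layer at 8 (size 22, align 2) → ends 30
  pad 2 to align 8 for depth
  depth at 32 (size 8, align 8) → ends 40
  format at 40 (size 2, align 2) → ends 42
  pad 2 to align 4 for channels
  channels at 44 (size 4, align 4) → ends 48
  height at 48 (size 2, align 2) → ends 50
  pad 2 to align 4 for pitch
  pitch at 52 (size 4, align 4) → ends 56
  total 56 bytes, alignment 8
packed(2) layout:
  width at 0 (size 4, align 2) → ends 4
  stride at 4 (size 1, align 1) → ends 5
  mip_level at 5 (size 3, align 1) → ends 8
  layer at 8 (size 22, align 2) → ends 30
  depth at 30 (size 8, align 2) → ends 38
  format at 38 (size 2, align 2) → ends 40
  channels at 40 (size 4, align 2) → ends 44
  height at 44 (size 2, align 2) → ends 46
  pitch at 46 (size 4, align 2) → ends 50
  total 50 bytes, alignment 2
56 − 50 = 6

6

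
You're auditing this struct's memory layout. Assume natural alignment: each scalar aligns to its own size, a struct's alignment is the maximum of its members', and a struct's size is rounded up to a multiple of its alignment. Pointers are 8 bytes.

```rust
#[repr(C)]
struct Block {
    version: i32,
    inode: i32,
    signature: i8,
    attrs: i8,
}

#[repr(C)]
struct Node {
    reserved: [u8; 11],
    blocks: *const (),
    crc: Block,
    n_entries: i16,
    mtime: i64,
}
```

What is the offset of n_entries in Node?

Block: 0..4  version  (4B, 4-aligned); 4..8  inode  (4B, 4-aligned); 8..9  signature  (1B, 1-aligned); 9..10  attrs  (1B, 1-aligned); 10..12  -- tail padding (2B); sizeof = 12, alignof = 4
0..11  reserved  (11B, 1-aligned)
11..16  -- padding (5B)
16..24  blocks  (8B, 8-aligned)
24..36  crc  (12B, 4-aligned)
36..38  n_entries  (2B, 2-aligned)

36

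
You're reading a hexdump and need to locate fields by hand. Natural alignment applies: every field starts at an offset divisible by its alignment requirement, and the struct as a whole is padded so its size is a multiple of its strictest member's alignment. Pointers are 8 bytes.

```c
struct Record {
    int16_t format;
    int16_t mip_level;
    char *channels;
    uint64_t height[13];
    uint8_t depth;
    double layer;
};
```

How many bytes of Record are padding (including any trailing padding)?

0..2  format  (2B, 2-aligned)
2..4  mip_level  (2B, 2-aligned)
4..8  -- padding (4B)
8..16  channels  (8B, 8-aligned)
16..120  height  (104B, 8-aligned)
120..121  depth  (1B, 1-aligned)
121..128  -- padding (7B)
128..136  layer  (8B, 8-aligned)
sizeof = 136, alignof = 8
data bytes 125, size 136 → padding 11

11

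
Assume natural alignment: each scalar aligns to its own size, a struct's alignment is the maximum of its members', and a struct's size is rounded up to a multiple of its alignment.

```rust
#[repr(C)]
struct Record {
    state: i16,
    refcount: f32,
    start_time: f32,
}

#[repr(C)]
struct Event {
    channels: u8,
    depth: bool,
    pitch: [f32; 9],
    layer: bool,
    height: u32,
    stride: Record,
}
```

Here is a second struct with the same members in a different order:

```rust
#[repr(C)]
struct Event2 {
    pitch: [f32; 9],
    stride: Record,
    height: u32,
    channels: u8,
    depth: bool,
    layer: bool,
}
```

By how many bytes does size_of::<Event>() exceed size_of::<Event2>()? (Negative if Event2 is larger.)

Record: @0: state [2B, align 2] → 2; +2 pad (align 4); @4: refcount [4B, align 4] → 8; @8: start_time [4B, align 4] → 12; size 12, align 4
@0: channels [1B, align 1] → 1
@1: depth [1B, align 1] → 2
+2 pad (align 4)
@4: pitch [36B, align 4] → 40
@40: layer [1B, align 1] → 41
+3 pad (align 4)
@44: height [4B, align 4] → 48
@48: stride [12B, align 4] → 60
size 60, align 4
— Event2 —
@0: pitch [36B, align 4] → 36
@36: stride [12B, align 4] → 48
@48: height [4B, align 4] → 52
@52: channels [1B, align 1] → 53
@53: depth [1B, align 1] → 54
@54: layer [1B, align 1] → 55
+1 tail pad (align 4)
size 56, align 4
60 − 56 = 4

4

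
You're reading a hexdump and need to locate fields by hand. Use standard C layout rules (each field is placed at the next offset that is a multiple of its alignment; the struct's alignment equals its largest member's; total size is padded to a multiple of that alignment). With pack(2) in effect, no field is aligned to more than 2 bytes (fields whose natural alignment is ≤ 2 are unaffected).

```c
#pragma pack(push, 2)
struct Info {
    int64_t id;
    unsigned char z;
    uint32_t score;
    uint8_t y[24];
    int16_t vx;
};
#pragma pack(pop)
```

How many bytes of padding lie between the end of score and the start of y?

id at 0 (size 8, align 2) → ends 8
z at 8 (size 1, align 1) → ends 9
pad 1 to align 2 for score
score at 10 (size 4, align 2) → ends 14
y at 14 (size 24, align 1) → ends 38

0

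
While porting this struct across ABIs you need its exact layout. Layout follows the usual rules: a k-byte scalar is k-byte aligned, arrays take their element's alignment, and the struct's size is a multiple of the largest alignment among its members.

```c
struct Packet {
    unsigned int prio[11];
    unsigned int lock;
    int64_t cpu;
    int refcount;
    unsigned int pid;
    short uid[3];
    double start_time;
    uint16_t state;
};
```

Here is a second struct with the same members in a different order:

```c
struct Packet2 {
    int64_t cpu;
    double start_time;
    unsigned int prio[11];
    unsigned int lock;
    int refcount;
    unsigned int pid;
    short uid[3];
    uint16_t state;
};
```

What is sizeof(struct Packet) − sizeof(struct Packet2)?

0..44  prio  (44B, 4-aligned)
44..48  lock  (4B, 4-aligned)
48..56  cpu  (8B, 8-aligned)
56..60  refcount  (4B, 4-aligned)
60..64  pid  (4B, 4-aligned)
64..70  uid  (6B, 2-aligned)
70..72  -- padding (2B)
72..80  start_time  (8B, 8-aligned)
80..82  state  (2B, 2-aligned)
82..88  -- tail padding (6B)
sizeof = 88, alignof = 8
— Packet2 —
0..8  cpu  (8B, 8-aligned)
8..16  start_time  (8B, 8-aligned)
16..60  prio  (44B, 4-aligned)
60..64  lock  (4B, 4-aligned)
64..68  refcount  (4B, 4-aligned)
68..72  pid  (4B, 4-aligned)
72..78  uid  (6B, 2-aligned)
78..80  state  (2B, 2-aligned)
sizeof = 80, alignof = 8
88 − 80 = 8

8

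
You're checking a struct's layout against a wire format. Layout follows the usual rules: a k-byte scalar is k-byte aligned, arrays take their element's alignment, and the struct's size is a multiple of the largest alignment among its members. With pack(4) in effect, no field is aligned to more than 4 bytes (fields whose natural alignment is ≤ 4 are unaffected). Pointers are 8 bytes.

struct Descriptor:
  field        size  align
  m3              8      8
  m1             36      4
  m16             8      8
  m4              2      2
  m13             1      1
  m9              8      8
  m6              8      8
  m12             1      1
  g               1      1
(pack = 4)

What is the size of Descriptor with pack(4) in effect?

76

0..8  m3  (8B, 4-aligned)
8..44  m1  (36B, 4-aligned)
44..52  m16  (8B, 4-aligned)
52..54  m4  (2B, 2-aligned)
54..55  m13  (1B, 1-aligned)
55..56  -- padding (1B)
56..64  m9  (8B, 4-aligned)
64..72  m6  (8B, 4-aligned)
72..73  m12  (1B, 1-aligned)
73..74  g  (1B, 1-aligned)
74..76  -- tail padding (2B)
sizeof = 76, alignof = 4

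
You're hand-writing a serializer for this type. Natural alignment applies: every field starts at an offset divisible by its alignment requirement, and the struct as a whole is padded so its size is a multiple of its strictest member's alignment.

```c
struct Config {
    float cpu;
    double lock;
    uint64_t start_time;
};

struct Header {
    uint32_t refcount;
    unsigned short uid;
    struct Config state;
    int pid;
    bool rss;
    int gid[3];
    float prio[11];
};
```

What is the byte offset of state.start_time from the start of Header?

24

Config: @0: cpu [4B, align 4] → 4; +4 pad (align 8); @8: lock [8B, align 8] → 16; @16: start_time [8B, align 8] → 24; size 24, align 8
@0: refcount [4B, align 4] → 4
@4: uid [2B, align 2] → 6
+2 pad (align 8)
@8: state [24B, align 8] → 32
within Config: start_time at 16
8 + 16 = 24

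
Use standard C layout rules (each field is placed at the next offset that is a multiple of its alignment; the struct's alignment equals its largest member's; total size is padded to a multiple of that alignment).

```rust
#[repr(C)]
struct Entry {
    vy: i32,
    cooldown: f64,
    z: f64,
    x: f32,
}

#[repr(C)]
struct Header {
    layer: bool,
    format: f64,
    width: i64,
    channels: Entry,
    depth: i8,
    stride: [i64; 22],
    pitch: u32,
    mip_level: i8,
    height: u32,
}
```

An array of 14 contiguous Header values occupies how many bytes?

Entry: 0..4  vy  (4B, 4-aligned); 4..8  -- padding (4B); 8..16  cooldown  (8B, 8-aligned); 16..24  z  (8B, 8-aligned); 24..28  x  (4B, 4-aligned); 28..32  -- tail padding (4B); sizeof = 32, alignof = 8
0..1  layer  (1B, 1-aligned)
1..8  -- padding (7B)
8..16  format  (8B, 8-aligned)
16..24  width  (8B, 8-aligned)
24..56  channels  (32B, 8-aligned)
56..57  depth  (1B, 1-aligned)
57..64  -- padding (7B)
64..240  stride  (176B, 8-aligned)
240..244  pitch  (4B, 4-aligned)
244..245  mip_level  (1B, 1-aligned)
245..248  -- padding (3B)
248..252  height  (4B, 4-aligned)
252..256  -- tail padding (4B)
sizeof = 256, alignof = 8
array of 14: 14 × 256 = 3584

3584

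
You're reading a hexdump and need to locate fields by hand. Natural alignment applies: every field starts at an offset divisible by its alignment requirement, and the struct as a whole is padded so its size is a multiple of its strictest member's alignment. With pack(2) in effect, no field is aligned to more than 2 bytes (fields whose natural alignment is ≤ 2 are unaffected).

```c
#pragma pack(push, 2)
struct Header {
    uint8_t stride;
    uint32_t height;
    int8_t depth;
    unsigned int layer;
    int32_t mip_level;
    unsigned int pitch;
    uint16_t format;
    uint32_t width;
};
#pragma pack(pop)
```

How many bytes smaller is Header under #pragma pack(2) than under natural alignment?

6

natural layout:
  0..1  stride  (1B, 1-aligned)
  1..4  -- padding (3B)
  4..8  height  (4B, 4-aligned)
  8..9  depth  (1B, 1-aligned)
  9..12  -- padding (3B)
  12..16  layer  (4B, 4-aligned)
  16..20  mip_level  (4B, 4-aligned)
  20..24  pitch  (4B, 4-aligned)
  24..26  format  (2B, 2-aligned)
  26..28  -- padding (2B)
  28..32  width  (4B, 4-aligned)
  sizeof = 32, alignof = 4
packed(2) layout:
  0..1  stride  (1B, 1-aligned)
  1..2  -- padding (1B)
  2..6  height  (4B, 2-aligned)
  6..7  depth  (1B, 1-aligned)
  7..8  -- padding (1B)
  8..12  layer  (4B, 2-aligned)
  12..16  mip_level  (4B, 2-aligned)
  16..20  pitch  (4B, 2-aligned)
  20..22  format  (2B, 2-aligned)
  22..26  width  (4B, 2-aligned)
  sizeof = 26, alignof = 2
32 − 26 = 6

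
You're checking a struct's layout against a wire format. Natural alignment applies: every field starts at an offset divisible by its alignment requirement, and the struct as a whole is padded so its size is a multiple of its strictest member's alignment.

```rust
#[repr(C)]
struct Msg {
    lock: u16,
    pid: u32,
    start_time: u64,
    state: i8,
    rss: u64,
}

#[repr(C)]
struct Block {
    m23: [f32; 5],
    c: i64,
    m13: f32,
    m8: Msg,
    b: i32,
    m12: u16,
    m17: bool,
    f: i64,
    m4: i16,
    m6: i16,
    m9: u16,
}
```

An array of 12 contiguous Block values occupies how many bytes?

1152

Msg: @0: lock [2B, align 2] → 2; +2 pad (align 4); @4: pid [4B, align 4] → 8; @8: start_time [8B, align 8] → 16; @16: state [1B, align 1] → 17; +7 pad (align 8); @24: rss [8B, align 8] → 32; size 32, align 8
@0: m23 [20B, align 4] → 20
+4 pad (align 8)
@24: c [8B, align 8] → 32
@32: m13 [4B, align 4] → 36
+4 pad (align 8)
@40: m8 [32B, align 8] → 72
@72: b [4B, align 4] → 76
@76: m12 [2B, align 2] → 78
@78: m17 [1B, align 1] → 79
+1 pad (align 8)
@80: f [8B, align 8] → 88
@88: m4 [2B, align 2] → 90
@90: m6 [2B, align 2] → 92
@92: m9 [2B, align 2] → 94
+2 tail pad (align 8)
size 96, align 8
array of 12: 12 × 96 = 1152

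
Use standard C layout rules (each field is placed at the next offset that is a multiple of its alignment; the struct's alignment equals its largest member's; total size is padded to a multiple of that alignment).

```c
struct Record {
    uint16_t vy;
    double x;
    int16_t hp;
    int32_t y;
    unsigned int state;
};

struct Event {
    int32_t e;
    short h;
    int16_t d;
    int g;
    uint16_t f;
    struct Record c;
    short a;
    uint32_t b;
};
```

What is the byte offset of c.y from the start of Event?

36

Record: @0: vy [2B, align 2] → 2; +6 pad (align 8); @8: x [8B, align 8] → 16; @16: hp [2B, align 2] → 18; +2 pad (align 4); @20: y [4B, align 4] → 24; @24: state [4B, align 4] → 28; +4 tail pad (align 8); size 32, align 8
@0: e [4B, align 4] → 4
@4: h [2B, align 2] → 6
@6: d [2B, align 2] → 8
@8: g [4B, align 4] → 12
@12: f [2B, align 2] → 14
+2 pad (align 8)
@16: c [32B, align 8] → 48
within Record: y at 20
16 + 20 = 36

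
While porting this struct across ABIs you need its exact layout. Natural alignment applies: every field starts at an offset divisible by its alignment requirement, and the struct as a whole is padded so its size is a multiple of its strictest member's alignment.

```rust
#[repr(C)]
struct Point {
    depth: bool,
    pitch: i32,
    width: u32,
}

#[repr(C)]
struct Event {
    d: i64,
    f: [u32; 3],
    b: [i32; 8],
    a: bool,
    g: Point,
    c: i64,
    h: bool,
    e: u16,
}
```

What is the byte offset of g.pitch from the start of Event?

Point: depth at 0 (size 1, align 1) → ends 1; pad 3 to align 4 for pitch; pitch at 4 (size 4, align 4) → ends 8; width at 8 (size 4, align 4) → ends 12; total 12 bytes, alignment 4
d at 0 (size 8, align 8) → ends 8
f at 8 (size 12, align 4) → ends 20
b at 20 (size 32, align 4) → ends 52
a at 52 (size 1, align 1) → ends 53
pad 3 to align 4 for g
g at 56 (size 12, align 4) → ends 68
within Point: pitch at 4
56 + 4 = 60

60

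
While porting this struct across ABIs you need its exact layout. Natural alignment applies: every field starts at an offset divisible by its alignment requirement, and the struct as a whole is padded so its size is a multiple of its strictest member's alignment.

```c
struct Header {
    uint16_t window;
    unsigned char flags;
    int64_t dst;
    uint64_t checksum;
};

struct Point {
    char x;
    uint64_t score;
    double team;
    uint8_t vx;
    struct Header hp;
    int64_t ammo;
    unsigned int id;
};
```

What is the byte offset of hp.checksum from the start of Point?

48

Header: @0: window [2B, align 2] → 2; @2: flags [1B, align 1] → 3; +5 pad (align 8); @8: dst [8B, align 8] → 16; @16: checksum [8B, align 8] → 24; size 24, align 8
@0: x [1B, align 1] → 1
+7 pad (align 8)
@8: score [8B, align 8] → 16
@16: team [8B, align 8] → 24
@24: vx [1B, align 1] → 25
+7 pad (align 8)
@32: hp [24B, align 8] → 56
within Header: checksum at 16
32 + 16 = 48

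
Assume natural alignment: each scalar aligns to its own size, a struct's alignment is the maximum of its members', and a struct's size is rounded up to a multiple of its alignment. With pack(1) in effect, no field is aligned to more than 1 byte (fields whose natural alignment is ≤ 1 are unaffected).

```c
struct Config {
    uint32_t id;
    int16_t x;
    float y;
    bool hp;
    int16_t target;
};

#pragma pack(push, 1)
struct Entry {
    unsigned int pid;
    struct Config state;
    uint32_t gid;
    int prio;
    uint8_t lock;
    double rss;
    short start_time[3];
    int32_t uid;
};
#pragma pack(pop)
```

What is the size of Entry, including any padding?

47

Config: @0: id [4B, align 4] → 4; @4: x [2B, align 2] → 6; +2 pad (align 4); @8: y [4B, align 4] → 12; @12: hp [1B, align 1] → 13; +1 pad (align 2); @14: target [2B, align 2] → 16; size 16, align 4
@0: pid [4B, align 1] → 4
@4: state [16B, align 1] → 20
@20: gid [4B, align 1] → 24
@24: prio [4B, align 1] → 28
@28: lock [1B, align 1] → 29
@29: rss [8B, align 1] → 37
@37: start_time [6B, align 1] → 43
@43: uid [4B, align 1] → 47
size 47, align 1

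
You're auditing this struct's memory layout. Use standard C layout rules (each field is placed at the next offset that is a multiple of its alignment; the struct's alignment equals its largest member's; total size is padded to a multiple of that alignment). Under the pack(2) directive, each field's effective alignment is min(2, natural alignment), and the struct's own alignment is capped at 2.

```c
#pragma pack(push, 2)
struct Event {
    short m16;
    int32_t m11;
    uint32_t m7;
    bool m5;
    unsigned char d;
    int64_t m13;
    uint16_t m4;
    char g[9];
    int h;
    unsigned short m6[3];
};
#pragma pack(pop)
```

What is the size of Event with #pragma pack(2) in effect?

42

m16 at 0 (size 2, align 2) → ends 2
m11 at 2 (size 4, align 2) → ends 6
m7 at 6 (size 4, align 2) → ends 10
m5 at 10 (size 1, align 1) → ends 11
d at 11 (size 1, align 1) → ends 12
m13 at 12 (size 8, align 2) → ends 20
m4 at 20 (size 2, align 2) → ends 22
g at 22 (size 9, align 1) → ends 31
pad 1 to align 2 for h
h at 32 (size 4, align 2) → ends 36
m6 at 36 (size 6, align 2) → ends 42
total 42 bytes, alignment 2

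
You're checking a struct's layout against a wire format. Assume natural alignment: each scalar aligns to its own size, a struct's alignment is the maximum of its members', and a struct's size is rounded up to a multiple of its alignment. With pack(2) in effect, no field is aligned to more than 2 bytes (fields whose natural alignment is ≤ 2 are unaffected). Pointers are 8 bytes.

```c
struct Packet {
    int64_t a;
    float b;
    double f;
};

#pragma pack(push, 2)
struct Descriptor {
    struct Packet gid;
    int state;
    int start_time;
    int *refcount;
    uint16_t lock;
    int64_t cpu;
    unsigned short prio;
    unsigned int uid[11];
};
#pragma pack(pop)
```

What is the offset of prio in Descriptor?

50

Packet: @0: a [8B, align 8] → 8; @8: b [4B, align 4] → 12; +4 pad (align 8); @16: f [8B, align 8] → 24; size 24, align 8
@0: gid [24B, align 2] → 24
@24: state [4B, align 2] → 28
@28: start_time [4B, align 2] → 32
@32: refcount [8B, align 2] → 40
@40: lock [2B, align 2] → 42
@42: cpu [8B, align 2] → 50
@50: prio [2B, align 2] → 52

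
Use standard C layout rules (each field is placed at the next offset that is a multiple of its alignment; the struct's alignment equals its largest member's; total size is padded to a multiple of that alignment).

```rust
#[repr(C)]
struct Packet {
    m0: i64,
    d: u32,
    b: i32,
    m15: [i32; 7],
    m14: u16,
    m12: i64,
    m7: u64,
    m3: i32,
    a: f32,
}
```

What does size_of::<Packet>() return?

@0: m0 [8B, align 8] → 8
@8: d [4B, align 4] → 12
@12: b [4B, align 4] → 16
@16: m15 [28B, align 4] → 44
@44: m14 [2B, align 2] → 46
+2 pad (align 8)
@48: m12 [8B, align 8] → 56
@56: m7 [8B, align 8] → 64
@64: m3 [4B, align 4] → 68
@68: a [4B, align 4] → 72
size 72, align 8

72 bytes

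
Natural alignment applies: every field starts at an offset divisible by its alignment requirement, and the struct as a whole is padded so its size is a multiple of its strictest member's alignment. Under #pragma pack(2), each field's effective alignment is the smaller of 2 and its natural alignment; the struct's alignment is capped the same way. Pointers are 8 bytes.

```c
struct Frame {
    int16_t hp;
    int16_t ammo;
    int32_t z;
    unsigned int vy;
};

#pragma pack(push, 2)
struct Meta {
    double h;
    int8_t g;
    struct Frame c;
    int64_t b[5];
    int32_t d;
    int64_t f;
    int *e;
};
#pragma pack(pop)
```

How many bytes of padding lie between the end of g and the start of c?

1

Frame: @0: hp [2B, align 2] → 2; @2: ammo [2B, align 2] → 4; @4: z [4B, align 4] → 8; @8: vy [4B, align 4] → 12; size 12, align 4
@0: h [8B, align 2] → 8
@8: g [1B, align 1] → 9
+1 pad (align 2)
@10: c [12B, align 2] → 22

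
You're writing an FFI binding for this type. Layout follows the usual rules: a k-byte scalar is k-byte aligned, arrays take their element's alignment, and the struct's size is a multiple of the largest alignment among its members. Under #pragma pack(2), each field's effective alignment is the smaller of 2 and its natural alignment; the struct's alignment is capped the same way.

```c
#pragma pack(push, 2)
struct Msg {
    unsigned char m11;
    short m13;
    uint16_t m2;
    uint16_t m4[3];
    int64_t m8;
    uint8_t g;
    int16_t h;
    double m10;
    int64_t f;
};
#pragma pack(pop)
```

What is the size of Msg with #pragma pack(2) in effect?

0..1  m11  (1B, 1-aligned)
1..2  -- padding (1B)
2..4  m13  (2B, 2-aligned)
4..6  m2  (2B, 2-aligned)
6..12  m4  (6B, 2-aligned)
12..20  m8  (8B, 2-aligned)
20..21  g  (1B, 1-aligned)
21..22  -- padding (1B)
22..24  h  (2B, 2-aligned)
24..32  m10  (8B, 2-aligned)
32..40  f  (8B, 2-aligned)
sizeof = 40, alignof = 2

40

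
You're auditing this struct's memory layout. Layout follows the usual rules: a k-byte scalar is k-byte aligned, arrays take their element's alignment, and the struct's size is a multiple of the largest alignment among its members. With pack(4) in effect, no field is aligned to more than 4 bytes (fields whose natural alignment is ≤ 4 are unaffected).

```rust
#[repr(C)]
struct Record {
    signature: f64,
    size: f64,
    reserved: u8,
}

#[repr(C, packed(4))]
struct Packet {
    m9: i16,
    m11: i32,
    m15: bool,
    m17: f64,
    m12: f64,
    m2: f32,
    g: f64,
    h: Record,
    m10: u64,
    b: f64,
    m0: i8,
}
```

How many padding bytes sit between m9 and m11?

Record: signature at 0 (size 8, align 8) → ends 8; size at 8 (size 8, align 8) → ends 16; reserved at 16 (size 1, align 1) → ends 17; tail pad 7 to reach multiple of 8; total 24 bytes, alignment 8
m9 at 0 (size 2, align 2) → ends 2
pad 2 to align 4 for m11
m11 at 4 (size 4, align 4) → ends 8

2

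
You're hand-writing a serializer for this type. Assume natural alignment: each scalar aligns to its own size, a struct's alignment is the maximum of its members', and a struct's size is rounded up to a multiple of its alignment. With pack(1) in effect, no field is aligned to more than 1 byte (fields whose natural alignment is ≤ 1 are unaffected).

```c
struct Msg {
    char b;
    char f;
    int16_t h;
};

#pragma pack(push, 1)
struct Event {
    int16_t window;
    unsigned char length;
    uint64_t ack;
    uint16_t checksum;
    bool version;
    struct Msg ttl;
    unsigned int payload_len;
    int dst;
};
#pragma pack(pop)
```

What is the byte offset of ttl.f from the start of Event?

Msg: 0..1  b  (1B, 1-aligned); 1..2  f  (1B, 1-aligned); 2..4  h  (2B, 2-aligned); sizeof = 4, alignof = 2
0..2  window  (2B, 1-aligned)
2..3  length  (1B, 1-aligned)
3..11  ack  (8B, 1-aligned)
11..13  checksum  (2B, 1-aligned)
13..14  version  (1B, 1-aligned)
14..18  ttl  (4B, 1-aligned)
within Msg: f at 1
14 + 1 = 15

15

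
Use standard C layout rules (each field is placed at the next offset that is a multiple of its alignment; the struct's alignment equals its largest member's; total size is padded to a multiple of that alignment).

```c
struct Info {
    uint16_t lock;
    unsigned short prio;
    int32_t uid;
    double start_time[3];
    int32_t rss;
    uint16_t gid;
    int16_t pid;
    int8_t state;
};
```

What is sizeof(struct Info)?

48

@0: lock [2B, align 2] → 2
@2: prio [2B, align 2] → 4
@4: uid [4B, align 4] → 8
@8: start_time [24B, align 8] → 32
@32: rss [4B, align 4] → 36
@36: gid [2B, align 2] → 38
@38: pid [2B, align 2] → 40
@40: state [1B, align 1] → 41
+7 tail pad (align 8)
size 48, align 8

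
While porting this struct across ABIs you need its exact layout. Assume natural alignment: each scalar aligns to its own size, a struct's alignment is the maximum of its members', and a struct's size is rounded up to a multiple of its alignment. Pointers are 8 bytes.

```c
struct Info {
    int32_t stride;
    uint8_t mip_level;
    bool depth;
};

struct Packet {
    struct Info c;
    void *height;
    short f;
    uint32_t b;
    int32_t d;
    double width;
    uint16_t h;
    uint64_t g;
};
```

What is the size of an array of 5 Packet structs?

Info: stride at 0 (size 4, align 4) → ends 4; mip_level at 4 (size 1, align 1) → ends 5; depth at 5 (size 1, align 1) → ends 6; tail pad 2 to reach multiple of 4; total 8 bytes, alignment 4
c at 0 (size 8, align 4) → ends 8
height at 8 (size 8, align 8) → ends 16
f at 16 (size 2, align 2) → ends 18
pad 2 to align 4 for b
b at 20 (size 4, align 4) → ends 24
d at 24 (size 4, align 4) → ends 28
pad 4 to align 8 for width
width at 32 (size 8, align 8) → ends 40
h at 40 (size 2, align 2) → ends 42
pad 6 to align 8 for g
g at 48 (size 8, align 8) → ends 56
total 56 bytes, alignment 8
array of 5: 5 × 56 = 280

280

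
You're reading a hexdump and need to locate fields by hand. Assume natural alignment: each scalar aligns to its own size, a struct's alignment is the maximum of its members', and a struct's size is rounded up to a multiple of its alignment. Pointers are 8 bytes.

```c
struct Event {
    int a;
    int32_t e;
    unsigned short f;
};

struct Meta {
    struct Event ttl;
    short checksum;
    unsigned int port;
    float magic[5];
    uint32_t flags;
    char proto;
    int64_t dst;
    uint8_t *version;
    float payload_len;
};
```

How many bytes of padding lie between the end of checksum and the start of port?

Event: @0: a [4B, align 4] → 4; @4: e [4B, align 4] → 8; @8: f [2B, align 2] → 10; +2 tail pad (align 4); size 12, align 4
@0: ttl [12B, align 4] → 12
@12: checksum [2B, align 2] → 14
+2 pad (align 4)
@16: port [4B, align 4] → 20

2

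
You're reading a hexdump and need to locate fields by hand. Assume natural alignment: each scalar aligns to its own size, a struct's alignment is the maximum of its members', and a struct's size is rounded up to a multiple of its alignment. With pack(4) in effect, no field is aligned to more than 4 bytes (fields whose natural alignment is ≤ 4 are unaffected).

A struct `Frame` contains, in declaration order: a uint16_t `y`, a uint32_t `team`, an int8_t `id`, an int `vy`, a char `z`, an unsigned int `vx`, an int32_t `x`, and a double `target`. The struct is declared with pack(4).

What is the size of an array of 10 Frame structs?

360

y at 0 (size 2, align 2) → ends 2
pad 2 to align 4 for team
team at 4 (size 4, align 4) → ends 8
id at 8 (size 1, align 1) → ends 9
pad 3 to align 4 for vy
vy at 12 (size 4, align 4) → ends 16
z at 16 (size 1, align 1) → ends 17
pad 3 to align 4 for vx
vx at 20 (size 4, align 4) → ends 24
x at 24 (size 4, align 4) → ends 28
target at 28 (size 8, align 4) → ends 36
total 36 bytes, alignment 4
array of 10: 10 × 36 = 360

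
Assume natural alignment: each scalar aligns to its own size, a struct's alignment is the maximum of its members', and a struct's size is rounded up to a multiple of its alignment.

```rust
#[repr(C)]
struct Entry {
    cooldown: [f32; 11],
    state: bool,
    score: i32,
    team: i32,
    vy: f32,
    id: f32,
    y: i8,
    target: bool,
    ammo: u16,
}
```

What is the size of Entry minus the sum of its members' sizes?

0..44  cooldown  (44B, 4-aligned)
44..45  state  (1B, 1-aligned)
45..48  -- padding (3B)
48..52  score  (4B, 4-aligned)
52..56  team  (4B, 4-aligned)
56..60  vy  (4B, 4-aligned)
60..64  id  (4B, 4-aligned)
64..65  y  (1B, 1-aligned)
65..66  target  (1B, 1-aligned)
66..68  ammo  (2B, 2-aligned)
sizeof = 68, alignof = 4
data bytes 65, size 68 → padding 3

3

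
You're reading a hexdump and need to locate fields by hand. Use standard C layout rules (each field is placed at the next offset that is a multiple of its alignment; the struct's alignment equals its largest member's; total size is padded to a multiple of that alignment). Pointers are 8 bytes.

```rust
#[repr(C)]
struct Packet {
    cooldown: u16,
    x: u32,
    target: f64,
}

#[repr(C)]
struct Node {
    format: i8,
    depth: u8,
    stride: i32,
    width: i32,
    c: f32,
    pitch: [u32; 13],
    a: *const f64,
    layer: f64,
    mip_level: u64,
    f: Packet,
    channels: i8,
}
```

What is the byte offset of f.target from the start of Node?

104

Packet: @0: cooldown [2B, align 2] → 2; +2 pad (align 4); @4: x [4B, align 4] → 8; @8: target [8B, align 8] → 16; size 16, align 8
@0: format [1B, align 1] → 1
@1: depth [1B, align 1] → 2
+2 pad (align 4)
@4: stride [4B, align 4] → 8
@8: width [4B, align 4] → 12
@12: c [4B, align 4] → 16
@16: pitch [52B, align 4] → 68
+4 pad (align 8)
@72: a [8B, align 8] → 80
@80: layer [8B, align 8] → 88
@88: mip_level [8B, align 8] → 96
@96: f [16B, align 8] → 112
within Packet: target at 8
96 + 8 = 104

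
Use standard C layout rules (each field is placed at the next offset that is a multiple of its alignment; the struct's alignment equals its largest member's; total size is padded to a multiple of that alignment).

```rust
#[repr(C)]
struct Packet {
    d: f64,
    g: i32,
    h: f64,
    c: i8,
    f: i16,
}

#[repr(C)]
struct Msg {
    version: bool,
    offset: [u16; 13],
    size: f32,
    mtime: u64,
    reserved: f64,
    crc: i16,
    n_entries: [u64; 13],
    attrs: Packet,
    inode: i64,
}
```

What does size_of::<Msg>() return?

Packet: d at 0 (size 8, align 8) → ends 8; g at 8 (size 4, align 4) → ends 12; pad 4 to align 8 for h; h at 16 (size 8, align 8) → ends 24; c at 24 (size 1, align 1) → ends 25; pad 1 to align 2 for f; f at 26 (size 2, align 2) → ends 28; tail pad 4 to reach multiple of 8; total 32 bytes, alignment 8
version at 0 (size 1, align 1) → ends 1
pad 1 to align 2 for offset
offset at 2 (size 26, align 2) → ends 28
size at 28 (size 4, align 4) → ends 32
mtime at 32 (size 8, align 8) → ends 40
reserved at 40 (size 8, align 8) → ends 48
crc at 48 (size 2, align 2) → ends 50
pad 6 to align 8 for n_entries
n_entries at 56 (size 104, align 8) → ends 160
attrs at 160 (size 32, align 8) → ends 192
inode at 192 (size 8, align 8) → ends 200
total 200 bytes, alignment 8

200 bytes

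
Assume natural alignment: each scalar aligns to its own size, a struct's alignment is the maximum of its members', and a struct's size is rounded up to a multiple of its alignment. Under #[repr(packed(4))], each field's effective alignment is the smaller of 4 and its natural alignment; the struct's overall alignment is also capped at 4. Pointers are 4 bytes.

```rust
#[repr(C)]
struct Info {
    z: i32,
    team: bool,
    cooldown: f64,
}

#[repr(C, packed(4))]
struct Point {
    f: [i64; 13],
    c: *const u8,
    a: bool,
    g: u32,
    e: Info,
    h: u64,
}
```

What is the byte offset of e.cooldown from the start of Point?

124

Info: z at 0 (size 4, align 4) → ends 4; team at 4 (size 1, align 1) → ends 5; pad 3 to align 8 for cooldown; cooldown at 8 (size 8, align 8) → ends 16; total 16 bytes, alignment 8
f at 0 (size 104, align 4) → ends 104
c at 104 (size 4, align 4) → ends 108
a at 108 (size 1, align 1) → ends 109
pad 3 to align 4 for g
g at 112 (size 4, align 4) → ends 116
e at 116 (size 16, align 4) → ends 132
within Info: cooldown at 8
116 + 8 = 124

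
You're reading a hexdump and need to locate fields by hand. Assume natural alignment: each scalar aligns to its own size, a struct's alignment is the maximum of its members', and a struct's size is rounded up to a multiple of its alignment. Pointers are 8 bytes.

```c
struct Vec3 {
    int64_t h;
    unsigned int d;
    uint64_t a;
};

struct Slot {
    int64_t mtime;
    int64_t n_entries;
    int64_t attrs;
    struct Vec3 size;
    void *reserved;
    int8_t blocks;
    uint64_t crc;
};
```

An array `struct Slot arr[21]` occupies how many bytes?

Vec3: 0..8  h  (8B, 8-aligned); 8..12  d  (4B, 4-aligned); 12..16  -- padding (4B); 16..24  a  (8B, 8-aligned); sizeof = 24, alignof = 8
0..8  mtime  (8B, 8-aligned)
8..16  n_entries  (8B, 8-aligned)
16..24  attrs  (8B, 8-aligned)
24..48  size  (24B, 8-aligned)
48..56  reserved  (8B, 8-aligned)
56..57  blocks  (1B, 1-aligned)
57..64  -- padding (7B)
64..72  crc  (8B, 8-aligned)
sizeof = 72, alignof = 8
array of 21: 21 × 72 = 1512

1512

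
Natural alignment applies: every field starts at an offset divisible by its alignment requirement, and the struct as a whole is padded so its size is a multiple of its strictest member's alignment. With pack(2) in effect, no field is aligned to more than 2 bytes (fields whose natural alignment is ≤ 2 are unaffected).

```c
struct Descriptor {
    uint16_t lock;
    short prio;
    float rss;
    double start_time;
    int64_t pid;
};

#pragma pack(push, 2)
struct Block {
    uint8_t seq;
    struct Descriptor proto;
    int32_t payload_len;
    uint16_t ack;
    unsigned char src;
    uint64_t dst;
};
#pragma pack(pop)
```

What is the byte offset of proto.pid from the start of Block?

18

Descriptor: @0: lock [2B, align 2] → 2; @2: prio [2B, align 2] → 4; @4: rss [4B, align 4] → 8; @8: start_time [8B, align 8] → 16; @16: pid [8B, align 8] → 24; size 24, align 8
@0: seq [1B, align 1] → 1
+1 pad (align 2)
@2: proto [24B, align 2] → 26
within Descriptor: pid at 16
2 + 16 = 18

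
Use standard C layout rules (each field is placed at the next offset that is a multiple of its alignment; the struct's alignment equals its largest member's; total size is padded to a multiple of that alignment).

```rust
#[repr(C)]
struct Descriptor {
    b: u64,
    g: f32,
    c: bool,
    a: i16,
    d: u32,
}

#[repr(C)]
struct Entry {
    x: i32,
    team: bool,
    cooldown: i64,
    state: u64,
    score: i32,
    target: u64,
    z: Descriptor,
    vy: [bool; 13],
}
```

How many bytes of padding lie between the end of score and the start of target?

4

Descriptor: @0: b [8B, align 8] → 8; @8: g [4B, align 4] → 12; @12: c [1B, align 1] → 13; +1 pad (align 2); @14: a [2B, align 2] → 16; @16: d [4B, align 4] → 20; +4 tail pad (align 8); size 24, align 8
@0: x [4B, align 4] → 4
@4: team [1B, align 1] → 5
+3 pad (align 8)
@8: cooldown [8B, align 8] → 16
@16: state [8B, align 8] → 24
@24: score [4B, align 4] → 28
+4 pad (align 8)
@32: target [8B, align 8] → 40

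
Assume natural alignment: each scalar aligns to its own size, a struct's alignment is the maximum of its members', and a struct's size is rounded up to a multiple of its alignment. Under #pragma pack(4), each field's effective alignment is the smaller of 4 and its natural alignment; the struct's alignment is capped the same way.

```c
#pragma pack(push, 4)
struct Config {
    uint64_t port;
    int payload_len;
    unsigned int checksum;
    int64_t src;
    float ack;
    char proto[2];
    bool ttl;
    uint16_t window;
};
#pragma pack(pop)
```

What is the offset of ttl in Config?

30

port at 0 (size 8, align 4) → ends 8
payload_len at 8 (size 4, align 4) → ends 12
checksum at 12 (size 4, align 4) → ends 16
src at 16 (size 8, align 4) → ends 24
ack at 24 (size 4, align 4) → ends 28
proto at 28 (size 2, align 1) → ends 30
ttl at 30 (size 1, align 1) → ends 31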